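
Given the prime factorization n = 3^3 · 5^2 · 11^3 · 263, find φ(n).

φ(236285775) = 236285775 · (1 − 1/3) · (1 − 1/5) · (1 − 1/11) · (1 − 1/263)
       = 236285775 · 20960/43395 = 114127200.

114127200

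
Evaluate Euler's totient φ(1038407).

First factor: 1038407 = 19 · 31 · 41 · 43.
φ(19) = 19 − 1 = 18.
φ(31) = 31 − 1 = 30.
φ(41) = 41 − 1 = 40.
φ(43) = 43 − 1 = 42.
Multiply: 18 · 30 · 40 · 42 = 907200.

907200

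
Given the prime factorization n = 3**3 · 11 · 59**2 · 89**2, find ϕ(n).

φ(3^3) = 3^3 − 3^2 = 27 − 9 = 18.
φ(11) = 11 − 1 = 10.
φ(59^2) = 59^2 − 59^1 = 3481 − 59 = 3422.
φ(89^2) = 89^2 − 89^1 = 7921 − 89 = 7832.
Since φ is multiplicative, φ(8189181297) = 18 · 10 · 3422 · 7832 = 4824198720.

4824198720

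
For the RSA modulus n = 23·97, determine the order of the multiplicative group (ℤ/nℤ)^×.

φ(pq) = (p−1)(q−1) = 22 · 96 = 2112.

2112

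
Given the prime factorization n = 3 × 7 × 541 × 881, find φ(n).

φ(10009041) = 10009041 · (1 − 1/3) · (1 − 1/7) · (1 − 1/541) · (1 − 1/881)
       = 10009041 · 5702400/10009041 = 5702400.

5702400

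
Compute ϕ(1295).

864

First factor: 1295 = 5 * 7 * 37.
φ(1295) = 1295 · (1 − 1/5) · (1 − 1/7) · (1 − 1/37)
       = 1295 · 864/1295 = 864.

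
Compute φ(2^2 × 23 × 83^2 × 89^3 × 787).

164070254865792

φ(2^2) = 2^1·(2−1) = 2·1 = 2.
φ(23) = 23 − 1 = 22.
φ(83^2) = 83^1·(83−1) = 83·82 = 6806.
φ(89^3) = 89^2·(89−1) = 7921·88 = 697048.
φ(787) = 787 − 1 = 786.
Multiply: 2 · 22 · 6806 · 697048 · 786 = 164070254865792.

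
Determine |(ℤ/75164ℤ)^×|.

33264

First factor: 75164 = 2^2 × 19 × 23 × 43.
φ(75164) = 75164 · (1 − 1/2) · (1 − 1/19) · (1 − 1/23) · (1 − 1/43)
       = 75164 · 16632/37582 = 33264.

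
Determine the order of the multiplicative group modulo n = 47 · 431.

φ(20257) = 20257 · (1 − 1/47) · (1 − 1/431)
       = 20257 · 19780/20257 = 19780.

19780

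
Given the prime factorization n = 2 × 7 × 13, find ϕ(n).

φ(182) = 182 · (1 − 1/2) · (1 − 1/7) · (1 − 1/13)
       = 182 · 72/182 = 72.

72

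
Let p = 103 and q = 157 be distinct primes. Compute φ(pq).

15912

φ(103) = 103 − 1 = 102.
φ(157) = 157 − 1 = 156.
Multiply: 102 · 156 = 15912.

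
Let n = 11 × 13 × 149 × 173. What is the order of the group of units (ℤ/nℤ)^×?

3054720

φ(3686111) = 3686111 · (1 − 1/11) · (1 − 1/13) · (1 − 1/149) · (1 − 1/173)
       = 3686111 · 3054720/3686111 = 3054720.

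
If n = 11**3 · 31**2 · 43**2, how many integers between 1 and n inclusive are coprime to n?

φ(11^3) = 11^3 − 11^2 = 1331 − 121 = 1210.
φ(31^2) = 31^1·(31−1) = 31·30 = 930.
φ(43^2) = 43^1·(43−1) = 43·42 = 1806.
Since φ is multiplicative, φ(2365039259) = 1210 · 930 · 1806 = 2032291800.

2032291800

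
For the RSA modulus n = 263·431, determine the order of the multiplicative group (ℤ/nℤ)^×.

φ(pq) = (p−1)(q−1) = 262 · 430 = 112660.

112660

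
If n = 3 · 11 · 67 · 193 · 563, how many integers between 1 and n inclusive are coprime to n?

φ(240245049) = 240245049 · (1 − 1/3) · (1 − 1/11) · (1 − 1/67) · (1 − 1/193) · (1 − 1/563)
       = 240245049 · 142433280/240245049 = 142433280.

142433280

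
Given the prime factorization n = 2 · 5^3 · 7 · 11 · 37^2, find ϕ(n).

7992000

φ(26353250) = 26353250 · (1 − 1/2) · (1 − 1/5) · (1 − 1/7) · (1 − 1/11) · (1 − 1/37)
       = 26353250 · 8640/28490 = 7992000.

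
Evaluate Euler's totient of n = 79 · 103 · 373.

2959632

φ(3035101) = 3035101 · (1 − 1/79) · (1 − 1/103) · (1 − 1/373)
       = 3035101 · 2959632/3035101 = 2959632.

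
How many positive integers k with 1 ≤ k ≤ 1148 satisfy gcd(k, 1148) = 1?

480

Factor 1148: 1148 = 2^2 × 7 × 41.
φ(1148) = 1148 · (1 − 1/2) · (1 − 1/7) · (1 − 1/41)
       = 1148 · 240/574 = 480.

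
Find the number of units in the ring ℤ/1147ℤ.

1080

First factor: 1147 = 31 * 37.
φ(1147) = 1147 · (1 − 1/31) · (1 − 1/37)
       = 1147 · 1080/1147 = 1080.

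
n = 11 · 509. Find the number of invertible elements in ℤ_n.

φ(5599) = 5599 · (1 − 1/11) · (1 − 1/509)
       = 5599 · 5080/5599 = 5080.

5080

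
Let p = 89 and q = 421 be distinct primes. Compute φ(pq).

36960

φ(pq) = (p−1)(q−1) = 88 · 420 = 36960.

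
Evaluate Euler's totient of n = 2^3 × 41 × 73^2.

φ(1747912) = 1747912 · (1 − 1/2) · (1 − 1/41) · (1 − 1/73)
       = 1747912 · 2880/5986 = 840960.

840960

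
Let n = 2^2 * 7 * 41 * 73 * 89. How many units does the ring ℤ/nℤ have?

3041280

φ(2^2) = 2^1·(2−1) = 2·1 = 2.
φ(7) = 7 − 1 = 6.
φ(41) = 41 − 1 = 40.
φ(73) = 73 − 1 = 72.
φ(89) = 89 − 1 = 88.
φ(7458556) = 2 × 6 × 40 × 72 × 88 = 3041280.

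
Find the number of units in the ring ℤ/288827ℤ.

217800

Prime factorization: 288827 = 7 · 11**3 · 31.
φ(7) = 7 − 1 = 6.
φ(11^3) = 11^3 − 11^2 = 1331 − 121 = 1210.
φ(31) = 31 − 1 = 30.
φ(288827) = 6 × 1210 × 30 = 217800.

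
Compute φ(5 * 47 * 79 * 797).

φ(5) = 5 − 1 = 4.
φ(47) = 47 − 1 = 46.
φ(79) = 79 − 1 = 78.
φ(797) = 797 − 1 = 796.
Multiply: 4 · 46 · 78 · 796 = 11424192.

11424192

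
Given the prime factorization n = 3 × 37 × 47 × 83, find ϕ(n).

φ(3) = 3 − 1 = 2.
φ(37) = 37 − 1 = 36.
φ(47) = 47 − 1 = 46.
φ(83) = 83 − 1 = 82.
Since φ is multiplicative, φ(433011) = 2 · 36 · 46 · 82 = 271584.

271584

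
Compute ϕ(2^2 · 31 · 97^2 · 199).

φ(2^2) = 2^1·(2−1) = 2·1 = 2.
φ(31) = 31 − 1 = 30.
φ(97^2) = 97^2 − 97^1 = 9409 − 97 = 9312.
φ(199) = 199 − 1 = 198.
φ(232176484) = 2 × 30 × 9312 × 198 = 110626560.

110626560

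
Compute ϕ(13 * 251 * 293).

φ(13) = 13 − 1 = 12.
φ(251) = 251 − 1 = 250.
φ(293) = 293 − 1 = 292.
φ(956059) = 12 × 250 × 292 = 876000.

876000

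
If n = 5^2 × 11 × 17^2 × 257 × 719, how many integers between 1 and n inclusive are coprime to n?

φ(14685628925) = 14685628925 · (1 − 1/5) · (1 − 1/11) · (1 − 1/17) · (1 − 1/257) · (1 − 1/719)
       = 14685628925 · 117637120/172772105 = 9999155200.

9999155200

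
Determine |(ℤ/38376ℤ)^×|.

38376 = 2**3 × 3**2 × 13 × 41.
φ(38376) = 38376 · (1 − 1/2) · (1 − 1/3) · (1 − 1/13) · (1 − 1/41)
       = 38376 · 960/3198 = 11520.

11520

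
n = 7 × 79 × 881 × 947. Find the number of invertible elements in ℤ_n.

389600640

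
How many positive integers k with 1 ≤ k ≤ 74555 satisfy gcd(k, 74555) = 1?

51840

74555 = 5 * 13 * 31 * 37.
φ(5) = 5 − 1 = 4.
φ(13) = 13 − 1 = 12.
φ(31) = 31 − 1 = 30.
φ(37) = 37 − 1 = 36.
Multiply: 4 · 12 · 30 · 36 = 51840.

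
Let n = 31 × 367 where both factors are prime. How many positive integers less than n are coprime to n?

For distinct primes, φ(pq) = (p−1)(q−1) = 30 × 366 = 10980.

10980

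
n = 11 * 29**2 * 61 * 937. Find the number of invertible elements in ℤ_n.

φ(528759407) = 528759407 · (1 − 1/11) · (1 − 1/29) · (1 − 1/61) · (1 − 1/937)
       = 528759407 · 15724800/18233083 = 456019200.

456019200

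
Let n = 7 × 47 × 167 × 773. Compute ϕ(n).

φ(42470939) = 42470939 · (1 − 1/7) · (1 − 1/47) · (1 − 1/167) · (1 − 1/773)
       = 42470939 · 35369952/42470939 = 35369952.

35369952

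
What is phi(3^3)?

φ(27) = 27 · (1 − 1/3)
       = 27 · 2/3 = 18.

18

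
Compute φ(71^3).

φ(71^3) = 71^2·(71−1) = 5041·70 = 352870.

352870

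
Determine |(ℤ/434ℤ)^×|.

180

Prime factorization: 434 = 2 · 7 · 31.
φ(2) = 2 − 1 = 1.
φ(7) = 7 − 1 = 6.
φ(31) = 31 − 1 = 30.
Since φ is multiplicative, φ(434) = 1 · 6 · 30 = 180.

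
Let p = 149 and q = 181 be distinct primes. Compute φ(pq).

For distinct primes, φ(pq) = (p−1)(q−1) = 148 × 180 = 26640.

26640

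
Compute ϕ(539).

Factor 539: 539 = 7**2 · 11.
φ(539) = 539 · (1 − 1/7) · (1 − 1/11)
       = 539 · 60/77 = 420.

420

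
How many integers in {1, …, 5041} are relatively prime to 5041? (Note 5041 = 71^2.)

4970

φ(71^2) = 71^2 − 71^1 = 5041 − 71 = 4970.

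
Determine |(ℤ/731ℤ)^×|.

Factor 731: 731 = 17 · 43.
φ(17) = 17 − 1 = 16.
φ(43) = 43 − 1 = 42.
Since φ is multiplicative, φ(731) = 16 · 42 = 672.

672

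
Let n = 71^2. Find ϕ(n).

4970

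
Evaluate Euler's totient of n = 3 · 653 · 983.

1280528

φ(3) = 3 − 1 = 2.
φ(653) = 653 − 1 = 652.
φ(983) = 983 − 1 = 982.
Since φ is multiplicative, φ(1925697) = 2 · 652 · 982 = 1280528.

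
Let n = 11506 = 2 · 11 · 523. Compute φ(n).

φ(11506) = 11506 · (1 − 1/2) · (1 − 1/11) · (1 − 1/523)
       = 11506 · 5220/11506 = 5220.

5220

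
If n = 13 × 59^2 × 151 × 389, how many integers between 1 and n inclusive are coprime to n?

2389924800

φ(2658115967) = 2658115967 · (1 − 1/13) · (1 − 1/59) · (1 − 1/151) · (1 − 1/389)
       = 2658115967 · 40507200/45052813 = 2389924800.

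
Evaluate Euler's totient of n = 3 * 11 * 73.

1440

φ(2409) = 2409 · (1 − 1/3) · (1 − 1/11) · (1 − 1/73)
       = 2409 · 1440/2409 = 1440.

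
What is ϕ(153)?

153 = 3^2 · 17.
φ(3^2) = 3^2 − 3^1 = 9 − 3 = 6.
φ(17) = 17 − 1 = 16.
Since φ is multiplicative, φ(153) = 6 · 16 = 96.

96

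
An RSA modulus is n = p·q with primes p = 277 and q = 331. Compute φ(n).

91080

φ(277) = 277 − 1 = 276.
φ(331) = 331 − 1 = 330.
Since φ is multiplicative, φ(91687) = 276 · 330 = 91080.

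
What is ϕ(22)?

10

First factor: 22 = 2 · 11.
φ(22) = 22 · (1 − 1/2) · (1 − 1/11)
       = 22 · 10/22 = 10.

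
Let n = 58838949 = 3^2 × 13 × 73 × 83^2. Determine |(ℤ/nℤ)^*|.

φ(58838949) = 58838949 · (1 − 1/3) · (1 − 1/13) · (1 − 1/73) · (1 − 1/83)
       = 58838949 · 141696/236301 = 35282304.

35282304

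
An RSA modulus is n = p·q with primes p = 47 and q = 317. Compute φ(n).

14536

φ(14899) = 14899 · (1 − 1/47) · (1 − 1/317)
       = 14899 · 14536/14899 = 14536.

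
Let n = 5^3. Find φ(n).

100

φ(5^3) = 5^2·(5−1) = 25·4 = 100.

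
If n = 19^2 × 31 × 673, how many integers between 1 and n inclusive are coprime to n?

φ(19^2) = 19^2 − 19^1 = 361 − 19 = 342.
φ(31) = 31 − 1 = 30.
φ(673) = 673 − 1 = 672.
φ(7531543) = 342 × 30 × 672 = 6894720.

6894720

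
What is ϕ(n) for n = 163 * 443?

71604

φ(72209) = 72209 · (1 − 1/163) · (1 − 1/443)
       = 72209 · 71604/72209 = 71604.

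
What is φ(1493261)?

1108800

First factor: 1493261 = 7 · 11^2 · 41 · 43.
φ(7) = 7 − 1 = 6.
φ(11^2) = 11^2 − 11^1 = 121 − 11 = 110.
φ(41) = 41 − 1 = 40.
φ(43) = 43 − 1 = 42.
φ(1493261) = 6 × 110 × 40 × 42 = 1108800.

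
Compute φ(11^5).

φ(11^5) = 11^4·(11−1) = 14641·10 = 146410.

146410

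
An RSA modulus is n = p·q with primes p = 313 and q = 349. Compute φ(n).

108576

φ(109237) = 109237 · (1 − 1/313) · (1 − 1/349)
       = 109237 · 108576/109237 = 108576.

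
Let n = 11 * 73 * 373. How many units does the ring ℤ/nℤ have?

φ(299519) = 299519 · (1 − 1/11) · (1 − 1/73) · (1 − 1/373)
       = 299519 · 267840/299519 = 267840.

267840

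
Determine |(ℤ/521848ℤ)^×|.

Factor 521848: 521848 = 2**3 × 37 × 41 × 43.
φ(521848) = 521848 · (1 − 1/2) · (1 − 1/37) · (1 − 1/41) · (1 − 1/43)
       = 521848 · 60480/130462 = 241920.

241920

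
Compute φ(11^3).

1210

φ(11^3) = 11^2·(11−1) = 121·10 = 1210.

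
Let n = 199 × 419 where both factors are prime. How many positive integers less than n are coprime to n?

82764

φ(n) = (p − 1)(q − 1) = (199−1)(419−1) = 198·418 = 82764.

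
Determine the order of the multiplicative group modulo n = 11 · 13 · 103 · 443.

φ(11) = 11 − 1 = 10.
φ(13) = 13 − 1 = 12.
φ(103) = 103 − 1 = 102.
φ(443) = 443 − 1 = 442.
Multiply: 10 · 12 · 102 · 442 = 5410080.

5410080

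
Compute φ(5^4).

500

φ(5^4) = 5^4 − 5^3 = 625 − 125 = 500.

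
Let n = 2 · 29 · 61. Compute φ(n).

1680

φ(3538) = 3538 · (1 − 1/2) · (1 − 1/29) · (1 − 1/61)
       = 3538 · 1680/3538 = 1680.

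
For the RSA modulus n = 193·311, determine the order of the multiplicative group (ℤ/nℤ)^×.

59520

For distinct primes, φ(pq) = (p−1)(q−1) = 192 × 310 = 59520.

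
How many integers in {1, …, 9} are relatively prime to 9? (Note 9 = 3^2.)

φ(9) = 9 · (1 − 1/3)
       = 9 · 2/3 = 6.

6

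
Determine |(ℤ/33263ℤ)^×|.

30240

Prime factorization: 33263 = 29 × 31 × 37.
φ(29) = 29 − 1 = 28.
φ(31) = 31 − 1 = 30.
φ(37) = 37 − 1 = 36.
Multiply: 28 · 30 · 36 = 30240.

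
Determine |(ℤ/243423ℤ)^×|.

243423 = 3^2 * 17 * 37 * 43.
φ(243423) = 243423 · (1 − 1/3) · (1 − 1/17) · (1 − 1/37) · (1 − 1/43)
       = 243423 · 48384/81141 = 145152.

145152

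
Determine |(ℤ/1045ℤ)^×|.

First factor: 1045 = 5 · 11 · 19.
φ(1045) = 1045 · (1 − 1/5) · (1 − 1/11) · (1 − 1/19)
       = 1045 · 720/1045 = 720.

720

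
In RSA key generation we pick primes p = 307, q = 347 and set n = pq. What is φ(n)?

105876

For distinct primes, φ(pq) = (p−1)(q−1) = 306 × 346 = 105876.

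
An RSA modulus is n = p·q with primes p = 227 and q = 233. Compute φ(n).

52432

φ(52891) = 52891 · (1 − 1/227) · (1 − 1/233)
       = 52891 · 52432/52891 = 52432.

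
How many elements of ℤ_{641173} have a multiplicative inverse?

First factor: 641173 = 13 * 31 * 37 * 43.
φ(13) = 13 − 1 = 12.
φ(31) = 31 − 1 = 30.
φ(37) = 37 − 1 = 36.
φ(43) = 43 − 1 = 42.
Since φ is multiplicative, φ(641173) = 12 · 30 · 36 · 42 = 544320.

544320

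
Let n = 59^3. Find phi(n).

201898

φ(59^3) = 59^2·(59−1) = 3481·58 = 201898.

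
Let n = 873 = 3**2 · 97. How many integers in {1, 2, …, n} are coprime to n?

576

φ(873) = 873 · (1 − 1/3) · (1 − 1/97)
       = 873 · 192/291 = 576.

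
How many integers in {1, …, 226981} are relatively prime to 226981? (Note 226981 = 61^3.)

φ(226981) = 226981 · (1 − 1/61)
       = 226981 · 60/61 = 223260.

223260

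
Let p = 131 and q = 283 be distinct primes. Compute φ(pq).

φ(n) = (p − 1)(q − 1) = (131−1)(283−1) = 130·282 = 36660.

36660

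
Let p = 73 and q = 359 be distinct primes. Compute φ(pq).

25776

φ(pq) = (p−1)(q−1) = 72 · 358 = 25776.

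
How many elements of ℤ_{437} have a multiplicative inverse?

Prime factorization: 437 = 19 · 23.
φ(437) = 437 · (1 − 1/19) · (1 − 1/23)
       = 437 · 396/437 = 396.

396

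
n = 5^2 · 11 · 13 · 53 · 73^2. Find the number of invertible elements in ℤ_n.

φ(1009712275) = 1009712275 · (1 − 1/5) · (1 − 1/11) · (1 − 1/13) · (1 − 1/53) · (1 − 1/73)
       = 1009712275 · 1797120/2766335 = 655948800.

655948800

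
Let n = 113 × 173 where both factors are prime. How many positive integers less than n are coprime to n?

For distinct primes, φ(pq) = (p−1)(q−1) = 112 × 172 = 19264.

19264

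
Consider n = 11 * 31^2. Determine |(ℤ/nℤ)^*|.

9300

φ(11) = 11 − 1 = 10.
φ(31^2) = 31^1·(31−1) = 31·30 = 930.
φ(10571) = 10 × 930 = 9300.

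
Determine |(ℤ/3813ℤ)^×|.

2400

First factor: 3813 = 3 * 31 * 41.
φ(3) = 3 − 1 = 2.
φ(31) = 31 − 1 = 30.
φ(41) = 41 − 1 = 40.
Since φ is multiplicative, φ(3813) = 2 · 30 · 40 = 2400.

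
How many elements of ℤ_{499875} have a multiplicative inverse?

First factor: 499875 = 3 · 5^3 · 31 · 43.
φ(3) = 3 − 1 = 2.
φ(5^3) = 5^2·(5−1) = 25·4 = 100.
φ(31) = 31 − 1 = 30.
φ(43) = 43 − 1 = 42.
φ(499875) = 2 × 100 × 30 × 42 = 252000.

252000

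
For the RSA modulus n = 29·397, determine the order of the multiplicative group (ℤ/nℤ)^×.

11088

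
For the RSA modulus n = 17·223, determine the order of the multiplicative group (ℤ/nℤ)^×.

3552

φ(n) = (p − 1)(q − 1) = (17−1)(223−1) = 16·222 = 3552.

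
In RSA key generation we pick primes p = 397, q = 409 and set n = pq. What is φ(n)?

161568

φ(397) = 397 − 1 = 396.
φ(409) = 409 − 1 = 408.
Since φ is multiplicative, φ(162373) = 396 · 408 = 161568.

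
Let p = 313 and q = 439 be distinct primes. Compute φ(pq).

136656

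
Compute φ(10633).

8820

Factor 10633: 10633 = 7^3 × 31.
φ(7^3) = 7^2·(7−1) = 49·6 = 294.
φ(31) = 31 − 1 = 30.
φ(10633) = 294 × 30 = 8820.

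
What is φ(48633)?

Factor 48633: 48633 = 3 · 13 · 29 · 43.
φ(3) = 3 − 1 = 2.
φ(13) = 13 − 1 = 12.
φ(29) = 29 − 1 = 28.
φ(43) = 43 − 1 = 42.
Multiply: 2 · 12 · 28 · 42 = 28224.

28224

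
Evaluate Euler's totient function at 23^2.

φ(529) = 529 · (1 − 1/23)
       = 529 · 22/23 = 506.

506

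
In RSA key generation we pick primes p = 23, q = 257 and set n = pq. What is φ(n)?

5632

φ(pq) = (p−1)(q−1) = 22 · 256 = 5632.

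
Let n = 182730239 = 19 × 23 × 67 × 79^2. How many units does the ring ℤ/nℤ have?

φ(19) = 19 − 1 = 18.
φ(23) = 23 − 1 = 22.
φ(67) = 67 − 1 = 66.
φ(79^2) = 79^2 − 79^1 = 6241 − 79 = 6162.
Multiply: 18 · 22 · 66 · 6162 = 161050032.

161050032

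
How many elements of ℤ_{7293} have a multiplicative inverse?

3840

First factor: 7293 = 3 · 11 · 13 · 17.
φ(3) = 3 − 1 = 2.
φ(11) = 11 − 1 = 10.
φ(13) = 13 − 1 = 12.
φ(17) = 17 − 1 = 16.
Multiply: 2 · 10 · 12 · 16 = 3840.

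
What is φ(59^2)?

φ(3481) = 3481 · (1 − 1/59)
       = 3481 · 58/59 = 3422.

3422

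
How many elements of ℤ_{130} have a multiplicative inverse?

48

130 = 2 · 5 · 13.
φ(2) = 2 − 1 = 1.
φ(5) = 5 − 1 = 4.
φ(13) = 13 − 1 = 12.
Multiply: 1 · 4 · 12 = 48.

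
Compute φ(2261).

1728

Prime factorization: 2261 = 7 · 17 · 19.
φ(2261) = 2261 · (1 − 1/7) · (1 − 1/17) · (1 − 1/19)
       = 2261 · 1728/2261 = 1728.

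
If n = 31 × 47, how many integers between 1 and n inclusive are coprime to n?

1380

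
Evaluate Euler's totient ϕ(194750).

72000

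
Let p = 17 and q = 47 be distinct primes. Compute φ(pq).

736

φ(pq) = (p−1)(q−1) = 16 · 46 = 736.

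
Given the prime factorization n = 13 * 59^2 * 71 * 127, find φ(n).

φ(13) = 13 − 1 = 12.
φ(59^2) = 59^2 − 59^1 = 3481 − 59 = 3422.
φ(71) = 71 − 1 = 70.
φ(127) = 127 − 1 = 126.
φ(408046301) = 12 × 3422 × 70 × 126 = 362184480.

362184480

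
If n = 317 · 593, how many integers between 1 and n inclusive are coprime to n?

φ(187981) = 187981 · (1 − 1/317) · (1 − 1/593)
       = 187981 · 187072/187981 = 187072.

187072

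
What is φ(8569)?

7200

Prime factorization: 8569 = 11 * 19 * 41.
φ(11) = 11 − 1 = 10.
φ(19) = 19 − 1 = 18.
φ(41) = 41 − 1 = 40.
Multiply: 10 · 18 · 40 = 7200.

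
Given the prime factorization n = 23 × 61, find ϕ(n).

1320

φ(1403) = 1403 · (1 − 1/23) · (1 − 1/61)
       = 1403 · 1320/1403 = 1320.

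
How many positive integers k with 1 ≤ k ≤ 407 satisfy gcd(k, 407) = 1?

407 = 11 × 37.
φ(11) = 11 − 1 = 10.
φ(37) = 37 − 1 = 36.
φ(407) = 10 × 36 = 360.

360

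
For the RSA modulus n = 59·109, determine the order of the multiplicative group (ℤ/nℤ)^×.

φ(59) = 59 − 1 = 58.
φ(109) = 109 − 1 = 108.
φ(6431) = 58 × 108 = 6264.

6264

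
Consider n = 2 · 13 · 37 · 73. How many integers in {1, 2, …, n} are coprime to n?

31104

φ(70226) = 70226 · (1 − 1/2) · (1 − 1/13) · (1 − 1/37) · (1 − 1/73)
       = 70226 · 31104/70226 = 31104.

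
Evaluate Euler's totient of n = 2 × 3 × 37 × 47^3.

7316208

φ(2) = 2 − 1 = 1.
φ(3) = 3 − 1 = 2.
φ(37) = 37 − 1 = 36.
φ(47^3) = 47^3 − 47^2 = 103823 − 2209 = 101614.
φ(23048706) = 1 × 2 × 36 × 101614 = 7316208.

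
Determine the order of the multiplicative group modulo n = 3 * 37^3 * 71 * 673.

φ(3) = 3 − 1 = 2.
φ(37^3) = 37^2·(37−1) = 1369·36 = 49284.
φ(71) = 71 − 1 = 70.
φ(673) = 673 − 1 = 672.
Since φ is multiplicative, φ(7261056897) = 2 · 49284 · 70 · 672 = 4636638720.

4636638720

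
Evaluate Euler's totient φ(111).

72

Prime factorization: 111 = 3 * 37.
φ(3) = 3 − 1 = 2.
φ(37) = 37 − 1 = 36.
Since φ is multiplicative, φ(111) = 2 · 36 = 72.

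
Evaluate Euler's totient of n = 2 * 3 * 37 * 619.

φ(2) = 2 − 1 = 1.
φ(3) = 3 − 1 = 2.
φ(37) = 37 − 1 = 36.
φ(619) = 619 − 1 = 618.
Multiply: 1 · 2 · 36 · 618 = 44496.

44496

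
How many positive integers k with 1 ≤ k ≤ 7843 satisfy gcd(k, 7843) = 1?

Prime factorization: 7843 = 11 · 23 · 31.
φ(11) = 11 − 1 = 10.
φ(23) = 23 − 1 = 22.
φ(31) = 31 − 1 = 30.
φ(7843) = 10 × 22 × 30 = 6600.

6600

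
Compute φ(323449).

258720

Factor 323449: 323449 = 7**3 · 23 · 41.
φ(323449) = 323449 · (1 − 1/7) · (1 − 1/23) · (1 − 1/41)
       = 323449 · 5280/6601 = 258720.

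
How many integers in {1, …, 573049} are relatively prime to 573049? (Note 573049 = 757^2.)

φ(573049) = 573049 · (1 − 1/757)
       = 573049 · 756/757 = 572292.

572292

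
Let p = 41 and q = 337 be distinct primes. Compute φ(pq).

13440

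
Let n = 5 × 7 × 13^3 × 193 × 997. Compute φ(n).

9307643904

φ(14796212795) = 14796212795 · (1 − 1/5) · (1 − 1/7) · (1 − 1/13) · (1 − 1/193) · (1 − 1/997)
       = 14796212795 · 55074816/87551555 = 9307643904.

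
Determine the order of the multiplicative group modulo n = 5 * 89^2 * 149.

4636544

φ(5) = 5 − 1 = 4.
φ(89^2) = 89^2 − 89^1 = 7921 − 89 = 7832.
φ(149) = 149 − 1 = 148.
Multiply: 4 · 7832 · 148 = 4636544.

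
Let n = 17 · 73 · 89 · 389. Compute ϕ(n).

39333888

φ(42964661) = 42964661 · (1 − 1/17) · (1 − 1/73) · (1 − 1/89) · (1 − 1/389)
       = 42964661 · 39333888/42964661 = 39333888.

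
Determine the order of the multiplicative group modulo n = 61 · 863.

φ(61) = 61 − 1 = 60.
φ(863) = 863 − 1 = 862.
φ(52643) = 60 × 862 = 51720.

51720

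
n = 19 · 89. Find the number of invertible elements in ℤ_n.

φ(1691) = 1691 · (1 − 1/19) · (1 − 1/89)
       = 1691 · 1584/1691 = 1584.

1584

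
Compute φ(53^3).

146068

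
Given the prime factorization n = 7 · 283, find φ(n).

φ(7) = 7 − 1 = 6.
φ(283) = 283 − 1 = 282.
φ(1981) = 6 × 282 = 1692.

1692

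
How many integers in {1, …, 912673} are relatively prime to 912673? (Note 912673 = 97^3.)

φ(97^3) = 97^2·(97−1) = 9409·96 = 903264.

903264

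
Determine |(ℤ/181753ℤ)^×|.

144000

181753 = 11 × 13 × 31 × 41.
φ(181753) = 181753 · (1 − 1/11) · (1 − 1/13) · (1 − 1/31) · (1 − 1/41)
       = 181753 · 144000/181753 = 144000.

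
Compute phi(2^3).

φ(8) = 8 · (1 − 1/2)
       = 8 · 1/2 = 4.

4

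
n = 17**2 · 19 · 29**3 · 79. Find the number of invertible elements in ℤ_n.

φ(17^2) = 17^1·(17−1) = 17·16 = 272.
φ(19) = 19 − 1 = 18.
φ(29^3) = 29^2·(29−1) = 841·28 = 23548.
φ(79) = 79 − 1 = 78.
Multiply: 272 · 18 · 23548 · 78 = 8992698624.

8992698624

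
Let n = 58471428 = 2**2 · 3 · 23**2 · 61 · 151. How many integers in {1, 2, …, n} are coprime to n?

φ(58471428) = 58471428 · (1 − 1/2) · (1 − 1/3) · (1 − 1/23) · (1 − 1/61) · (1 − 1/151)
       = 58471428 · 396000/1271118 = 18216000.

18216000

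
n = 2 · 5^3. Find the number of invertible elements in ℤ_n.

100

φ(250) = 250 · (1 − 1/2) · (1 − 1/5)
       = 250 · 4/10 = 100.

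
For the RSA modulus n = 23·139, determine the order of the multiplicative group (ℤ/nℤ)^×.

3036

For distinct primes, φ(pq) = (p−1)(q−1) = 22 × 138 = 3036.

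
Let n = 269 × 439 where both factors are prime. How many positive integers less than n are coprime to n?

φ(118091) = 118091 · (1 − 1/269) · (1 − 1/439)
       = 118091 · 117384/118091 = 117384.

117384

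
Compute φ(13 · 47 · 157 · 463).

φ(44414201) = 44414201 · (1 − 1/13) · (1 − 1/47) · (1 − 1/157) · (1 − 1/463)
       = 44414201 · 39783744/44414201 = 39783744.

39783744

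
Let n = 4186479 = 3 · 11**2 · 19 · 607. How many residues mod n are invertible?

2399760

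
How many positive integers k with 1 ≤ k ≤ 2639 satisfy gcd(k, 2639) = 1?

Factor 2639: 2639 = 7 * 13 * 29.
φ(2639) = 2639 · (1 − 1/7) · (1 − 1/13) · (1 − 1/29)
       = 2639 · 2016/2639 = 2016.

2016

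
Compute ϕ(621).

396

Factor 621: 621 = 3**3 · 23.
φ(621) = 621 · (1 − 1/3) · (1 − 1/23)
       = 621 · 44/69 = 396.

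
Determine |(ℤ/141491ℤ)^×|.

First factor: 141491 = 7 · 17 · 29 · 41.
φ(7) = 7 − 1 = 6.
φ(17) = 17 − 1 = 16.
φ(29) = 29 − 1 = 28.
φ(41) = 41 − 1 = 40.
φ(141491) = 6 × 16 × 28 × 40 = 107520.

107520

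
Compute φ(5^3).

φ(5^3) = 5^2·(5−1) = 25·4 = 100.

100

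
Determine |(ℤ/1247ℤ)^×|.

Factor 1247: 1247 = 29 * 43.
φ(29) = 29 − 1 = 28.
φ(43) = 43 − 1 = 42.
Since φ is multiplicative, φ(1247) = 28 · 42 = 1176.

1176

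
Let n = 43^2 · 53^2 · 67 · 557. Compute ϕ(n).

φ(43^2) = 43^1·(43−1) = 43·42 = 1806.
φ(53^2) = 53^1·(53−1) = 53·52 = 2756.
φ(67) = 67 − 1 = 66.
φ(557) = 557 − 1 = 556.
Since φ is multiplicative, φ(193828952279) = 1806 · 2756 · 66 · 556 = 182648321856.

182648321856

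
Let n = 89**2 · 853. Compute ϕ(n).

φ(6756613) = 6756613 · (1 − 1/89) · (1 − 1/853)
       = 6756613 · 74976/75917 = 6672864.

6672864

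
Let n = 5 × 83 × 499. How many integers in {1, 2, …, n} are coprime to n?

163344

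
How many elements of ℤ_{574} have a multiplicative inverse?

Factor 574: 574 = 2 · 7 · 41.
φ(574) = 574 · (1 − 1/2) · (1 − 1/7) · (1 − 1/41)
       = 574 · 240/574 = 240.

240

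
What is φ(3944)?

1792

3944 = 2^3 · 17 · 29.
φ(2^3) = 2^2·(2−1) = 4·1 = 4.
φ(17) = 17 − 1 = 16.
φ(29) = 29 − 1 = 28.
Since φ is multiplicative, φ(3944) = 4 · 16 · 28 = 1792.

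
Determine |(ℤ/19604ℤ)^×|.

Prime factorization: 19604 = 2^2 * 13^2 * 29.
φ(2^2) = 2^2 − 2^1 = 4 − 2 = 2.
φ(13^2) = 13^2 − 13^1 = 169 − 13 = 156.
φ(29) = 29 − 1 = 28.
Since φ is multiplicative, φ(19604) = 2 · 156 · 28 = 8736.

8736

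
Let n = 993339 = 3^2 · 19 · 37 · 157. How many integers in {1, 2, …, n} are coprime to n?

606528

φ(993339) = 993339 · (1 − 1/3) · (1 − 1/19) · (1 − 1/37) · (1 − 1/157)
       = 993339 · 202176/331113 = 606528.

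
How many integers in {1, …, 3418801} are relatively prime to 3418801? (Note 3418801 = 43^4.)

3339294

φ(3418801) = 3418801 · (1 − 1/43)
       = 3418801 · 42/43 = 3339294.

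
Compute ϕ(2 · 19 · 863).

15516

φ(32794) = 32794 · (1 − 1/2) · (1 − 1/19) · (1 − 1/863)
       = 32794 · 15516/32794 = 15516.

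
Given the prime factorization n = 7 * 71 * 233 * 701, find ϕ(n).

φ(7) = 7 − 1 = 6.
φ(71) = 71 − 1 = 70.
φ(233) = 233 − 1 = 232.
φ(701) = 701 − 1 = 700.
φ(81176501) = 6 × 70 × 232 × 700 = 68208000.

68208000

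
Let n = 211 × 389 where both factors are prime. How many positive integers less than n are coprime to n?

81480

φ(n) = (p − 1)(q − 1) = (211−1)(389−1) = 210·388 = 81480.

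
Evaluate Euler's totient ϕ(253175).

172800

253175 = 5^2 × 13 × 19 × 41.
φ(5^2) = 5^1·(5−1) = 5·4 = 20.
φ(13) = 13 − 1 = 12.
φ(19) = 19 − 1 = 18.
φ(41) = 41 − 1 = 40.
Since φ is multiplicative, φ(253175) = 20 · 12 · 18 · 40 = 172800.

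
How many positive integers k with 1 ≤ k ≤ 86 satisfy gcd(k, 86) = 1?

Prime factorization: 86 = 2 · 43.
φ(86) = 86 · (1 − 1/2) · (1 − 1/43)
       = 86 · 42/86 = 42.

42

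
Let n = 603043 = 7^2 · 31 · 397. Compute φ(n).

φ(7^2) = 7^2 − 7^1 = 49 − 7 = 42.
φ(31) = 31 − 1 = 30.
φ(397) = 397 − 1 = 396.
Multiply: 42 · 30 · 396 = 498960.

498960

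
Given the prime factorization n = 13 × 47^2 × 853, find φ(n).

22104288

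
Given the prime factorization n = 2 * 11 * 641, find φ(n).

φ(2) = 2 − 1 = 1.
φ(11) = 11 − 1 = 10.
φ(641) = 641 − 1 = 640.
Since φ is multiplicative, φ(14102) = 1 · 10 · 640 = 6400.

6400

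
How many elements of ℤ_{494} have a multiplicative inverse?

216

First factor: 494 = 2 × 13 × 19.
φ(2) = 2 − 1 = 1.
φ(13) = 13 − 1 = 12.
φ(19) = 19 − 1 = 18.
Since φ is multiplicative, φ(494) = 1 · 12 · 18 = 216.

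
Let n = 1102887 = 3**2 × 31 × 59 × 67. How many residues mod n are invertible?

689040

φ(1102887) = 1102887 · (1 − 1/3) · (1 − 1/31) · (1 − 1/59) · (1 − 1/67)
       = 1102887 · 229680/367629 = 689040.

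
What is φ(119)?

96

Factor 119: 119 = 7 · 17.
φ(7) = 7 − 1 = 6.
φ(17) = 17 − 1 = 16.
Multiply: 6 · 16 = 96.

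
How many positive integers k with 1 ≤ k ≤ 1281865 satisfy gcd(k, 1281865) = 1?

1281865 = 5 · 13^2 · 37 · 41.
φ(1281865) = 1281865 · (1 − 1/5) · (1 − 1/13) · (1 − 1/37) · (1 − 1/41)
       = 1281865 · 69120/98605 = 898560.

898560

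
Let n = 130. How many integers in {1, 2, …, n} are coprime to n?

Factor 130: 130 = 2 × 5 × 13.
φ(130) = 130 · (1 − 1/2) · (1 − 1/5) · (1 − 1/13)
       = 130 · 48/130 = 48.

48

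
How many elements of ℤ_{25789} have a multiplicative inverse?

23040

25789 = 17 × 37 × 41.
φ(25789) = 25789 · (1 − 1/17) · (1 − 1/37) · (1 − 1/41)
       = 25789 · 23040/25789 = 23040.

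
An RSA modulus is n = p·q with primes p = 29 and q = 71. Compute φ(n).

1960

φ(pq) = (p−1)(q−1) = 28 · 70 = 1960.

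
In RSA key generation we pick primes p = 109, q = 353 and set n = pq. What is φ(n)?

38016

φ(pq) = (p−1)(q−1) = 108 · 352 = 38016.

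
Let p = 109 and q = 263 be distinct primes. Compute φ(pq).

φ(pq) = (p−1)(q−1) = 108 · 262 = 28296.

28296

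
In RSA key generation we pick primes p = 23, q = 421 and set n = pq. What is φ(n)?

φ(9683) = 9683 · (1 − 1/23) · (1 − 1/421)
       = 9683 · 9240/9683 = 9240.

9240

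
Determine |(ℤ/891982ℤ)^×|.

340704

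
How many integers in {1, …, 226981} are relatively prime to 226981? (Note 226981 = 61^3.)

223260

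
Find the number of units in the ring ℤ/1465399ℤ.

1465399 = 13^3 × 23 × 29.
φ(13^3) = 13^2·(13−1) = 169·12 = 2028.
φ(23) = 23 − 1 = 22.
φ(29) = 29 − 1 = 28.
Since φ is multiplicative, φ(1465399) = 2028 · 22 · 28 = 1249248.

1249248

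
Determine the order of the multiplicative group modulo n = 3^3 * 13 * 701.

151200

φ(246051) = 246051 · (1 − 1/3) · (1 − 1/13) · (1 − 1/701)
       = 246051 · 16800/27339 = 151200.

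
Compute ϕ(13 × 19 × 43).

φ(10621) = 10621 · (1 − 1/13) · (1 − 1/19) · (1 − 1/43)
       = 10621 · 9072/10621 = 9072.

9072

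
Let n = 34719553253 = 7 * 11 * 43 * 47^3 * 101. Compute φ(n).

25606728000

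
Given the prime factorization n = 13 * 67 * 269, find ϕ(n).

φ(234299) = 234299 · (1 − 1/13) · (1 − 1/67) · (1 − 1/269)
       = 234299 · 212256/234299 = 212256.

212256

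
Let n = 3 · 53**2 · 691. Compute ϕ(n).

3803280

φ(3) = 3 − 1 = 2.
φ(53^2) = 53^2 − 53^1 = 2809 − 53 = 2756.
φ(691) = 691 − 1 = 690.
φ(5823057) = 2 × 2756 × 690 = 3803280.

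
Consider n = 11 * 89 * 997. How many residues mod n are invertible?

φ(976063) = 976063 · (1 − 1/11) · (1 − 1/89) · (1 − 1/997)
       = 976063 · 876480/976063 = 876480.

876480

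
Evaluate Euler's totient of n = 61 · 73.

φ(4453) = 4453 · (1 − 1/61) · (1 − 1/73)
       = 4453 · 4320/4453 = 4320.

4320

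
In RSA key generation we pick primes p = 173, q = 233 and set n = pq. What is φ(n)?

φ(173) = 173 − 1 = 172.
φ(233) = 233 − 1 = 232.
Multiply: 172 · 232 = 39904.

39904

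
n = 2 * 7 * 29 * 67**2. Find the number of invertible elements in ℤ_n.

φ(2) = 2 − 1 = 1.
φ(7) = 7 − 1 = 6.
φ(29) = 29 − 1 = 28.
φ(67^2) = 67^1·(67−1) = 67·66 = 4422.
Multiply: 1 · 6 · 28 · 4422 = 742896.

742896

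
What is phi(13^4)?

26364

φ(13^4) = 13^4 − 13^3 = 28561 − 2197 = 26364.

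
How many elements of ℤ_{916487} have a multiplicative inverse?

698880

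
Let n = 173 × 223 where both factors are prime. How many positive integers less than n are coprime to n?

38184

φ(173) = 173 − 1 = 172.
φ(223) = 223 − 1 = 222.
Since φ is multiplicative, φ(38579) = 172 · 222 = 38184.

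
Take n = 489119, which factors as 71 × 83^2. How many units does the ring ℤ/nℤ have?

476420

φ(489119) = 489119 · (1 − 1/71) · (1 − 1/83)
       = 489119 · 5740/5893 = 476420.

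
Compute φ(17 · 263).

φ(17) = 17 − 1 = 16.
φ(263) = 263 − 1 = 262.
Since φ is multiplicative, φ(4471) = 16 · 262 = 4192.

4192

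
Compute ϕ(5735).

5735 = 5 * 31 * 37.
φ(5735) = 5735 · (1 − 1/5) · (1 − 1/31) · (1 − 1/37)
       = 5735 · 4320/5735 = 4320.

4320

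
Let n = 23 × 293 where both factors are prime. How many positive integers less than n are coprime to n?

6424

φ(23) = 23 − 1 = 22.
φ(293) = 293 − 1 = 292.
φ(6739) = 22 × 292 = 6424.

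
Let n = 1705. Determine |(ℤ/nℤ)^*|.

1200

First factor: 1705 = 5 * 11 * 31.
φ(5) = 5 − 1 = 4.
φ(11) = 11 − 1 = 10.
φ(31) = 31 − 1 = 30.
φ(1705) = 4 × 10 × 30 = 1200.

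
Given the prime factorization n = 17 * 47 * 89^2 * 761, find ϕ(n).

4380907520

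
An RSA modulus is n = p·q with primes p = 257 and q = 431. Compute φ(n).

110080

φ(257) = 257 − 1 = 256.
φ(431) = 431 − 1 = 430.
Since φ is multiplicative, φ(110767) = 256 · 430 = 110080.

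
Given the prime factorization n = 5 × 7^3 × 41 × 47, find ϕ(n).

φ(5) = 5 − 1 = 4.
φ(7^3) = 7^3 − 7^2 = 343 − 49 = 294.
φ(41) = 41 − 1 = 40.
φ(47) = 47 − 1 = 46.
Since φ is multiplicative, φ(3304805) = 4 · 294 · 40 · 46 = 2163840.

2163840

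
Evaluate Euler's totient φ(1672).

720

First factor: 1672 = 2^3 · 11 · 19.
φ(2^3) = 2^3 − 2^2 = 8 − 4 = 4.
φ(11) = 11 − 1 = 10.
φ(19) = 19 − 1 = 18.
Multiply: 4 · 10 · 18 = 720.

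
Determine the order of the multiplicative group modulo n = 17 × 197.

3136

φ(3349) = 3349 · (1 − 1/17) · (1 − 1/197)
       = 3349 · 3136/3349 = 3136.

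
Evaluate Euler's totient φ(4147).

3360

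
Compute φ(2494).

2494 = 2 · 29 · 43.
φ(2) = 2 − 1 = 1.
φ(29) = 29 − 1 = 28.
φ(43) = 43 − 1 = 42.
Since φ is multiplicative, φ(2494) = 1 · 28 · 42 = 1176.

1176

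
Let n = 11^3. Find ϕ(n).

φ(1331) = 1331 · (1 − 1/11)
       = 1331 · 10/11 = 1210.

1210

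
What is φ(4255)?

Prime factorization: 4255 = 5 · 23 · 37.
φ(5) = 5 − 1 = 4.
φ(23) = 23 − 1 = 22.
φ(37) = 37 − 1 = 36.
Multiply: 4 · 22 · 36 = 3168.

3168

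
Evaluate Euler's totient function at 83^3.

564898

φ(83^3) = 83^2·(83−1) = 6889·82 = 564898.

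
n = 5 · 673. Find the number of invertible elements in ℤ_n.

φ(5) = 5 − 1 = 4.
φ(673) = 673 − 1 = 672.
Multiply: 4 · 672 = 2688.

2688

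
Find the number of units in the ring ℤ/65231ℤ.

60480

Prime factorization: 65231 = 37 * 41 * 43.
φ(65231) = 65231 · (1 − 1/37) · (1 − 1/41) · (1 − 1/43)
       = 65231 · 60480/65231 = 60480.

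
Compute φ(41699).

Factor 41699: 41699 = 7^2 · 23 · 37.
φ(41699) = 41699 · (1 − 1/7) · (1 − 1/23) · (1 − 1/37)
       = 41699 · 4752/5957 = 33264.

33264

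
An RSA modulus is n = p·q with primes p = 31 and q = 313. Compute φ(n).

9360

φ(9703) = 9703 · (1 − 1/31) · (1 − 1/313)
       = 9703 · 9360/9703 = 9360.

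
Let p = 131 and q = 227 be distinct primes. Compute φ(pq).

29380

φ(131) = 131 − 1 = 130.
φ(227) = 227 − 1 = 226.
Since φ is multiplicative, φ(29737) = 130 · 226 = 29380.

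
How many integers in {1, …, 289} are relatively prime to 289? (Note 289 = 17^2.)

φ(289) = 289 · (1 − 1/17)
       = 289 · 16/17 = 272.

272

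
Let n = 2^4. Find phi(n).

φ(2^4) = 2^3·(2−1) = 8·1 = 8.

8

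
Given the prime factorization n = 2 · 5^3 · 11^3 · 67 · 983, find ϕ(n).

φ(21915247750) = 21915247750 · (1 − 1/2) · (1 − 1/5) · (1 − 1/11) · (1 − 1/67) · (1 − 1/983)
       = 21915247750 · 2592480/7244710 = 7842252000.

7842252000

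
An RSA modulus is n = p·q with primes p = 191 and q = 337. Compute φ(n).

φ(pq) = (p−1)(q−1) = 190 · 336 = 63840.

63840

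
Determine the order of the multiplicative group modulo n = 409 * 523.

φ(409) = 409 − 1 = 408.
φ(523) = 523 − 1 = 522.
Multiply: 408 · 522 = 212976.

212976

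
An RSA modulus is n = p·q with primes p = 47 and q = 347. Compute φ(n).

For distinct primes, φ(pq) = (p−1)(q−1) = 46 × 346 = 15916.

15916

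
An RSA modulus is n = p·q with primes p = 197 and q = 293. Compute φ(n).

57232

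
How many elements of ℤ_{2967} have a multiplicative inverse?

1848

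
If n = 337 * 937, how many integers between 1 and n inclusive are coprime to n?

314496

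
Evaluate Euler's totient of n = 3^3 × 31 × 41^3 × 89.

φ(5134132053) = 5134132053 · (1 − 1/3) · (1 − 1/31) · (1 − 1/41) · (1 − 1/89)
       = 5134132053 · 211200/339357 = 3195244800.

3195244800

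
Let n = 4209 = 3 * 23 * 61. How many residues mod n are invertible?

φ(3) = 3 − 1 = 2.
φ(23) = 23 − 1 = 22.
φ(61) = 61 − 1 = 60.
Multiply: 2 · 22 · 60 = 2640.

2640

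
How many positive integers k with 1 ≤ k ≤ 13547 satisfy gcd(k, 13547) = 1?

Factor 13547: 13547 = 19 * 23 * 31.
φ(13547) = 13547 · (1 − 1/19) · (1 − 1/23) · (1 − 1/31)
       = 13547 · 11880/13547 = 11880.

11880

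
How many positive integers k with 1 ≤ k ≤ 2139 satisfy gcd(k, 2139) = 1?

2139 = 3 · 23 · 31.
φ(3) = 3 − 1 = 2.
φ(23) = 23 − 1 = 22.
φ(31) = 31 − 1 = 30.
φ(2139) = 2 × 22 × 30 = 1320.

1320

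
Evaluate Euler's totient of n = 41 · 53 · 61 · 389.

48422400

φ(41) = 41 − 1 = 40.
φ(53) = 53 − 1 = 52.
φ(61) = 61 − 1 = 60.
φ(389) = 389 − 1 = 388.
Multiply: 40 · 52 · 60 · 388 = 48422400.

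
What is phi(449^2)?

201152

φ(449^2) = 449^2 − 449^1 = 201601 − 449 = 201152.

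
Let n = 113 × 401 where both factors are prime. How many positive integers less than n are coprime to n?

44800

For distinct primes, φ(pq) = (p−1)(q−1) = 112 × 400 = 44800.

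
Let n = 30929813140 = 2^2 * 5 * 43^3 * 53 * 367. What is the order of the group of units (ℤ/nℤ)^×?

11823896448

φ(2^2) = 2^1·(2−1) = 2·1 = 2.
φ(5) = 5 − 1 = 4.
φ(43^3) = 43^2·(43−1) = 1849·42 = 77658.
φ(53) = 53 − 1 = 52.
φ(367) = 367 − 1 = 366.
φ(30929813140) = 2 × 4 × 77658 × 52 × 366 = 11823896448.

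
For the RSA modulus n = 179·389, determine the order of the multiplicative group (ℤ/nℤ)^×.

φ(179) = 179 − 1 = 178.
φ(389) = 389 − 1 = 388.
φ(69631) = 178 × 388 = 69064.

69064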